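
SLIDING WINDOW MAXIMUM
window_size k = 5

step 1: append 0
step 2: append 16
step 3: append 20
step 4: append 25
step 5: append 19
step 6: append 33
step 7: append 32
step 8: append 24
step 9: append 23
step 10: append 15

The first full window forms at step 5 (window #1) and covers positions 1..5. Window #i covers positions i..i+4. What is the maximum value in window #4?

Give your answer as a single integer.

Answer: 33

Derivation:
step 1: append 0 -> window=[0] (not full yet)
step 2: append 16 -> window=[0, 16] (not full yet)
step 3: append 20 -> window=[0, 16, 20] (not full yet)
step 4: append 25 -> window=[0, 16, 20, 25] (not full yet)
step 5: append 19 -> window=[0, 16, 20, 25, 19] -> max=25
step 6: append 33 -> window=[16, 20, 25, 19, 33] -> max=33
step 7: append 32 -> window=[20, 25, 19, 33, 32] -> max=33
step 8: append 24 -> window=[25, 19, 33, 32, 24] -> max=33
Window #4 max = 33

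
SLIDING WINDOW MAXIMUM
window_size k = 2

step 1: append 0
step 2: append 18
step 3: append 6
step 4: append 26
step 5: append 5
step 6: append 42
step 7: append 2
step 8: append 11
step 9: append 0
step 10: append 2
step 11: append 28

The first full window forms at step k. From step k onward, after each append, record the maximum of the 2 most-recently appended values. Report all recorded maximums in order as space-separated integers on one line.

Answer: 18 18 26 26 42 42 11 11 2 28

Derivation:
step 1: append 0 -> window=[0] (not full yet)
step 2: append 18 -> window=[0, 18] -> max=18
step 3: append 6 -> window=[18, 6] -> max=18
step 4: append 26 -> window=[6, 26] -> max=26
step 5: append 5 -> window=[26, 5] -> max=26
step 6: append 42 -> window=[5, 42] -> max=42
step 7: append 2 -> window=[42, 2] -> max=42
step 8: append 11 -> window=[2, 11] -> max=11
step 9: append 0 -> window=[11, 0] -> max=11
step 10: append 2 -> window=[0, 2] -> max=2
step 11: append 28 -> window=[2, 28] -> max=28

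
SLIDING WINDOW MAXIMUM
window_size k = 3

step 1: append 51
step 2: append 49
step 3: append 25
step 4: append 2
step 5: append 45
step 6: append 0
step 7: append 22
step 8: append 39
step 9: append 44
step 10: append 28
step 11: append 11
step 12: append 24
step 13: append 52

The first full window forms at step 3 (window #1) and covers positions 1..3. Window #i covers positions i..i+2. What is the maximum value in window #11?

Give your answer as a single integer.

Answer: 52

Derivation:
step 1: append 51 -> window=[51] (not full yet)
step 2: append 49 -> window=[51, 49] (not full yet)
step 3: append 25 -> window=[51, 49, 25] -> max=51
step 4: append 2 -> window=[49, 25, 2] -> max=49
step 5: append 45 -> window=[25, 2, 45] -> max=45
step 6: append 0 -> window=[2, 45, 0] -> max=45
step 7: append 22 -> window=[45, 0, 22] -> max=45
step 8: append 39 -> window=[0, 22, 39] -> max=39
step 9: append 44 -> window=[22, 39, 44] -> max=44
step 10: append 28 -> window=[39, 44, 28] -> max=44
step 11: append 11 -> window=[44, 28, 11] -> max=44
step 12: append 24 -> window=[28, 11, 24] -> max=28
step 13: append 52 -> window=[11, 24, 52] -> max=52
Window #11 max = 52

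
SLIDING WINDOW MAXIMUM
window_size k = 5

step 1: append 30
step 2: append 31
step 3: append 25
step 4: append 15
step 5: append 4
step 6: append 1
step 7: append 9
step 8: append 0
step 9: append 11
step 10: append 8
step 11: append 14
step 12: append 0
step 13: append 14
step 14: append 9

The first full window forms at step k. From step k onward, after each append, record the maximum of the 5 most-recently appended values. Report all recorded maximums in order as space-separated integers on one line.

Answer: 31 31 25 15 11 11 14 14 14 14

Derivation:
step 1: append 30 -> window=[30] (not full yet)
step 2: append 31 -> window=[30, 31] (not full yet)
step 3: append 25 -> window=[30, 31, 25] (not full yet)
step 4: append 15 -> window=[30, 31, 25, 15] (not full yet)
step 5: append 4 -> window=[30, 31, 25, 15, 4] -> max=31
step 6: append 1 -> window=[31, 25, 15, 4, 1] -> max=31
step 7: append 9 -> window=[25, 15, 4, 1, 9] -> max=25
step 8: append 0 -> window=[15, 4, 1, 9, 0] -> max=15
step 9: append 11 -> window=[4, 1, 9, 0, 11] -> max=11
step 10: append 8 -> window=[1, 9, 0, 11, 8] -> max=11
step 11: append 14 -> window=[9, 0, 11, 8, 14] -> max=14
step 12: append 0 -> window=[0, 11, 8, 14, 0] -> max=14
step 13: append 14 -> window=[11, 8, 14, 0, 14] -> max=14
step 14: append 9 -> window=[8, 14, 0, 14, 9] -> max=14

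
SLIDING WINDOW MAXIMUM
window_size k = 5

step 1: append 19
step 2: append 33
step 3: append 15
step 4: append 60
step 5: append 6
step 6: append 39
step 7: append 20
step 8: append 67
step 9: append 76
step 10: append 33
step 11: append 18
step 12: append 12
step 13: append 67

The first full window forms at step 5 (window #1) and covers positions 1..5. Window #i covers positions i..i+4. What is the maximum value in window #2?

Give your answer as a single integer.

Answer: 60

Derivation:
step 1: append 19 -> window=[19] (not full yet)
step 2: append 33 -> window=[19, 33] (not full yet)
step 3: append 15 -> window=[19, 33, 15] (not full yet)
step 4: append 60 -> window=[19, 33, 15, 60] (not full yet)
step 5: append 6 -> window=[19, 33, 15, 60, 6] -> max=60
step 6: append 39 -> window=[33, 15, 60, 6, 39] -> max=60
Window #2 max = 60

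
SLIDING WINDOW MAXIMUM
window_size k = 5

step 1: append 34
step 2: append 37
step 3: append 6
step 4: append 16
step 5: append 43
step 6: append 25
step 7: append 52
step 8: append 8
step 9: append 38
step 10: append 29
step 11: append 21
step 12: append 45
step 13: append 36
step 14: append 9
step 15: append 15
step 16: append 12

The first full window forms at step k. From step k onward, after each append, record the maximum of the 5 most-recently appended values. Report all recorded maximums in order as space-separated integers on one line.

Answer: 43 43 52 52 52 52 52 45 45 45 45 45

Derivation:
step 1: append 34 -> window=[34] (not full yet)
step 2: append 37 -> window=[34, 37] (not full yet)
step 3: append 6 -> window=[34, 37, 6] (not full yet)
step 4: append 16 -> window=[34, 37, 6, 16] (not full yet)
step 5: append 43 -> window=[34, 37, 6, 16, 43] -> max=43
step 6: append 25 -> window=[37, 6, 16, 43, 25] -> max=43
step 7: append 52 -> window=[6, 16, 43, 25, 52] -> max=52
step 8: append 8 -> window=[16, 43, 25, 52, 8] -> max=52
step 9: append 38 -> window=[43, 25, 52, 8, 38] -> max=52
step 10: append 29 -> window=[25, 52, 8, 38, 29] -> max=52
step 11: append 21 -> window=[52, 8, 38, 29, 21] -> max=52
step 12: append 45 -> window=[8, 38, 29, 21, 45] -> max=45
step 13: append 36 -> window=[38, 29, 21, 45, 36] -> max=45
step 14: append 9 -> window=[29, 21, 45, 36, 9] -> max=45
step 15: append 15 -> window=[21, 45, 36, 9, 15] -> max=45
step 16: append 12 -> window=[45, 36, 9, 15, 12] -> max=45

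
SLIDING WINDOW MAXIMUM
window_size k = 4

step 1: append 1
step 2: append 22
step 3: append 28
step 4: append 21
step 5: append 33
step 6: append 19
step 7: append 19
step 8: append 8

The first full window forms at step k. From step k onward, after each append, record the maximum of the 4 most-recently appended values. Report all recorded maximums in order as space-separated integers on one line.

Answer: 28 33 33 33 33

Derivation:
step 1: append 1 -> window=[1] (not full yet)
step 2: append 22 -> window=[1, 22] (not full yet)
step 3: append 28 -> window=[1, 22, 28] (not full yet)
step 4: append 21 -> window=[1, 22, 28, 21] -> max=28
step 5: append 33 -> window=[22, 28, 21, 33] -> max=33
step 6: append 19 -> window=[28, 21, 33, 19] -> max=33
step 7: append 19 -> window=[21, 33, 19, 19] -> max=33
step 8: append 8 -> window=[33, 19, 19, 8] -> max=33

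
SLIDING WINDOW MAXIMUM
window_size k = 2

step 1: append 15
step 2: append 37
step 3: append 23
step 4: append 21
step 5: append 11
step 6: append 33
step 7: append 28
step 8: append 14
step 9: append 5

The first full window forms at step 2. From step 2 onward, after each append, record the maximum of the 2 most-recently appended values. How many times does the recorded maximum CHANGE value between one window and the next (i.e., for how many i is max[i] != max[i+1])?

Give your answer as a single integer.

step 1: append 15 -> window=[15] (not full yet)
step 2: append 37 -> window=[15, 37] -> max=37
step 3: append 23 -> window=[37, 23] -> max=37
step 4: append 21 -> window=[23, 21] -> max=23
step 5: append 11 -> window=[21, 11] -> max=21
step 6: append 33 -> window=[11, 33] -> max=33
step 7: append 28 -> window=[33, 28] -> max=33
step 8: append 14 -> window=[28, 14] -> max=28
step 9: append 5 -> window=[14, 5] -> max=14
Recorded maximums: 37 37 23 21 33 33 28 14
Changes between consecutive maximums: 5

Answer: 5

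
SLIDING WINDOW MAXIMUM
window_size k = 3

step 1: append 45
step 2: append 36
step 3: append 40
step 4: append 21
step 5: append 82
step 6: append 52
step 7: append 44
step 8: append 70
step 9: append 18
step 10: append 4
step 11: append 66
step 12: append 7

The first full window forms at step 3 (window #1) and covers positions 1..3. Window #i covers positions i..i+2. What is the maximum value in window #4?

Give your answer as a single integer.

Answer: 82

Derivation:
step 1: append 45 -> window=[45] (not full yet)
step 2: append 36 -> window=[45, 36] (not full yet)
step 3: append 40 -> window=[45, 36, 40] -> max=45
step 4: append 21 -> window=[36, 40, 21] -> max=40
step 5: append 82 -> window=[40, 21, 82] -> max=82
step 6: append 52 -> window=[21, 82, 52] -> max=82
Window #4 max = 82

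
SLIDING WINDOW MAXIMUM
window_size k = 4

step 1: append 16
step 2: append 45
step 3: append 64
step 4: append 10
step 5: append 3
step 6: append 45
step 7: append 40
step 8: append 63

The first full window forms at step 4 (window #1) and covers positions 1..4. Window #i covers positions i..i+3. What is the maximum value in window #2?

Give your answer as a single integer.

step 1: append 16 -> window=[16] (not full yet)
step 2: append 45 -> window=[16, 45] (not full yet)
step 3: append 64 -> window=[16, 45, 64] (not full yet)
step 4: append 10 -> window=[16, 45, 64, 10] -> max=64
step 5: append 3 -> window=[45, 64, 10, 3] -> max=64
Window #2 max = 64

Answer: 64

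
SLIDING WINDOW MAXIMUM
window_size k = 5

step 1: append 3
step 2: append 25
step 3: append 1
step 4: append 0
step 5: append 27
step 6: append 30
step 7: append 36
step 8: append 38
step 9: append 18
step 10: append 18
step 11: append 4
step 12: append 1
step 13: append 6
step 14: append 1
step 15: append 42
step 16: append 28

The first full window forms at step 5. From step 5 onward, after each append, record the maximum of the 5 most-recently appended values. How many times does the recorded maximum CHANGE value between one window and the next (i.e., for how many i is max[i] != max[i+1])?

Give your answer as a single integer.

step 1: append 3 -> window=[3] (not full yet)
step 2: append 25 -> window=[3, 25] (not full yet)
step 3: append 1 -> window=[3, 25, 1] (not full yet)
step 4: append 0 -> window=[3, 25, 1, 0] (not full yet)
step 5: append 27 -> window=[3, 25, 1, 0, 27] -> max=27
step 6: append 30 -> window=[25, 1, 0, 27, 30] -> max=30
step 7: append 36 -> window=[1, 0, 27, 30, 36] -> max=36
step 8: append 38 -> window=[0, 27, 30, 36, 38] -> max=38
step 9: append 18 -> window=[27, 30, 36, 38, 18] -> max=38
step 10: append 18 -> window=[30, 36, 38, 18, 18] -> max=38
step 11: append 4 -> window=[36, 38, 18, 18, 4] -> max=38
step 12: append 1 -> window=[38, 18, 18, 4, 1] -> max=38
step 13: append 6 -> window=[18, 18, 4, 1, 6] -> max=18
step 14: append 1 -> window=[18, 4, 1, 6, 1] -> max=18
step 15: append 42 -> window=[4, 1, 6, 1, 42] -> max=42
step 16: append 28 -> window=[1, 6, 1, 42, 28] -> max=42
Recorded maximums: 27 30 36 38 38 38 38 38 18 18 42 42
Changes between consecutive maximums: 5

Answer: 5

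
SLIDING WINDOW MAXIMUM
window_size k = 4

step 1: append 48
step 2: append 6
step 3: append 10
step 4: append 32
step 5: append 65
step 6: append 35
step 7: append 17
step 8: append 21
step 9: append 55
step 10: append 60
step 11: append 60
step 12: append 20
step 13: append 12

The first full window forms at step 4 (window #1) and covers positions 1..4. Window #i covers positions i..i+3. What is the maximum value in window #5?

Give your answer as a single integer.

step 1: append 48 -> window=[48] (not full yet)
step 2: append 6 -> window=[48, 6] (not full yet)
step 3: append 10 -> window=[48, 6, 10] (not full yet)
step 4: append 32 -> window=[48, 6, 10, 32] -> max=48
step 5: append 65 -> window=[6, 10, 32, 65] -> max=65
step 6: append 35 -> window=[10, 32, 65, 35] -> max=65
step 7: append 17 -> window=[32, 65, 35, 17] -> max=65
step 8: append 21 -> window=[65, 35, 17, 21] -> max=65
Window #5 max = 65

Answer: 65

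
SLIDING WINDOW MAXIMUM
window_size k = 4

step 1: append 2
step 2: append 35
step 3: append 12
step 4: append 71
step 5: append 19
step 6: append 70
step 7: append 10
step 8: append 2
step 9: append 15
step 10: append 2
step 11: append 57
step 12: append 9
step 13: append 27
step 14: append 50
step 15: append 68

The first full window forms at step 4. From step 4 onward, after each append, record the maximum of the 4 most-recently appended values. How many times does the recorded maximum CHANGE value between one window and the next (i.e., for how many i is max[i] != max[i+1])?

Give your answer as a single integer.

step 1: append 2 -> window=[2] (not full yet)
step 2: append 35 -> window=[2, 35] (not full yet)
step 3: append 12 -> window=[2, 35, 12] (not full yet)
step 4: append 71 -> window=[2, 35, 12, 71] -> max=71
step 5: append 19 -> window=[35, 12, 71, 19] -> max=71
step 6: append 70 -> window=[12, 71, 19, 70] -> max=71
step 7: append 10 -> window=[71, 19, 70, 10] -> max=71
step 8: append 2 -> window=[19, 70, 10, 2] -> max=70
step 9: append 15 -> window=[70, 10, 2, 15] -> max=70
step 10: append 2 -> window=[10, 2, 15, 2] -> max=15
step 11: append 57 -> window=[2, 15, 2, 57] -> max=57
step 12: append 9 -> window=[15, 2, 57, 9] -> max=57
step 13: append 27 -> window=[2, 57, 9, 27] -> max=57
step 14: append 50 -> window=[57, 9, 27, 50] -> max=57
step 15: append 68 -> window=[9, 27, 50, 68] -> max=68
Recorded maximums: 71 71 71 71 70 70 15 57 57 57 57 68
Changes between consecutive maximums: 4

Answer: 4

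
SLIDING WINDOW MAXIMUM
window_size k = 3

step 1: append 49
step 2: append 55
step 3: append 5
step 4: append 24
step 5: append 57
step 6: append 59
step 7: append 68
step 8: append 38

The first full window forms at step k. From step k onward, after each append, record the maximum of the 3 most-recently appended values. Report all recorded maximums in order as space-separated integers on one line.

step 1: append 49 -> window=[49] (not full yet)
step 2: append 55 -> window=[49, 55] (not full yet)
step 3: append 5 -> window=[49, 55, 5] -> max=55
step 4: append 24 -> window=[55, 5, 24] -> max=55
step 5: append 57 -> window=[5, 24, 57] -> max=57
step 6: append 59 -> window=[24, 57, 59] -> max=59
step 7: append 68 -> window=[57, 59, 68] -> max=68
step 8: append 38 -> window=[59, 68, 38] -> max=68

Answer: 55 55 57 59 68 68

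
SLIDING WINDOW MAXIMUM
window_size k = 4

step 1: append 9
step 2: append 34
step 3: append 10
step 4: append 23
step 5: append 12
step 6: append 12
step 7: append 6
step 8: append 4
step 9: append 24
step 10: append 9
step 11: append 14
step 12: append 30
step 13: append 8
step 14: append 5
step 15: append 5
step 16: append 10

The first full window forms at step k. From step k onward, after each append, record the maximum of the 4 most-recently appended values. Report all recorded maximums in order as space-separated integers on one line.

step 1: append 9 -> window=[9] (not full yet)
step 2: append 34 -> window=[9, 34] (not full yet)
step 3: append 10 -> window=[9, 34, 10] (not full yet)
step 4: append 23 -> window=[9, 34, 10, 23] -> max=34
step 5: append 12 -> window=[34, 10, 23, 12] -> max=34
step 6: append 12 -> window=[10, 23, 12, 12] -> max=23
step 7: append 6 -> window=[23, 12, 12, 6] -> max=23
step 8: append 4 -> window=[12, 12, 6, 4] -> max=12
step 9: append 24 -> window=[12, 6, 4, 24] -> max=24
step 10: append 9 -> window=[6, 4, 24, 9] -> max=24
step 11: append 14 -> window=[4, 24, 9, 14] -> max=24
step 12: append 30 -> window=[24, 9, 14, 30] -> max=30
step 13: append 8 -> window=[9, 14, 30, 8] -> max=30
step 14: append 5 -> window=[14, 30, 8, 5] -> max=30
step 15: append 5 -> window=[30, 8, 5, 5] -> max=30
step 16: append 10 -> window=[8, 5, 5, 10] -> max=10

Answer: 34 34 23 23 12 24 24 24 30 30 30 30 10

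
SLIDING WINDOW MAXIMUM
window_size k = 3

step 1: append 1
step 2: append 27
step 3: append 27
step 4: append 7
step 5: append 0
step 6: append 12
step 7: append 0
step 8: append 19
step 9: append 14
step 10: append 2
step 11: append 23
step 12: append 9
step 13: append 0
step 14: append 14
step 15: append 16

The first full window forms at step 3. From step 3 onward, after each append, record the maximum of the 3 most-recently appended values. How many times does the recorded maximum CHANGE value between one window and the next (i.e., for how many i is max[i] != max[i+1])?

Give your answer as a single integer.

step 1: append 1 -> window=[1] (not full yet)
step 2: append 27 -> window=[1, 27] (not full yet)
step 3: append 27 -> window=[1, 27, 27] -> max=27
step 4: append 7 -> window=[27, 27, 7] -> max=27
step 5: append 0 -> window=[27, 7, 0] -> max=27
step 6: append 12 -> window=[7, 0, 12] -> max=12
step 7: append 0 -> window=[0, 12, 0] -> max=12
step 8: append 19 -> window=[12, 0, 19] -> max=19
step 9: append 14 -> window=[0, 19, 14] -> max=19
step 10: append 2 -> window=[19, 14, 2] -> max=19
step 11: append 23 -> window=[14, 2, 23] -> max=23
step 12: append 9 -> window=[2, 23, 9] -> max=23
step 13: append 0 -> window=[23, 9, 0] -> max=23
step 14: append 14 -> window=[9, 0, 14] -> max=14
step 15: append 16 -> window=[0, 14, 16] -> max=16
Recorded maximums: 27 27 27 12 12 19 19 19 23 23 23 14 16
Changes between consecutive maximums: 5

Answer: 5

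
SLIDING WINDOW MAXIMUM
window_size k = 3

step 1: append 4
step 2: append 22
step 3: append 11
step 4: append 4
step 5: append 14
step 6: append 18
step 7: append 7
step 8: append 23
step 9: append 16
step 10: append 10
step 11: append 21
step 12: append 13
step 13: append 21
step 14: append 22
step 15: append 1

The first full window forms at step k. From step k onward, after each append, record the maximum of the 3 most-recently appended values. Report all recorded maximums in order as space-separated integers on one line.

step 1: append 4 -> window=[4] (not full yet)
step 2: append 22 -> window=[4, 22] (not full yet)
step 3: append 11 -> window=[4, 22, 11] -> max=22
step 4: append 4 -> window=[22, 11, 4] -> max=22
step 5: append 14 -> window=[11, 4, 14] -> max=14
step 6: append 18 -> window=[4, 14, 18] -> max=18
step 7: append 7 -> window=[14, 18, 7] -> max=18
step 8: append 23 -> window=[18, 7, 23] -> max=23
step 9: append 16 -> window=[7, 23, 16] -> max=23
step 10: append 10 -> window=[23, 16, 10] -> max=23
step 11: append 21 -> window=[16, 10, 21] -> max=21
step 12: append 13 -> window=[10, 21, 13] -> max=21
step 13: append 21 -> window=[21, 13, 21] -> max=21
step 14: append 22 -> window=[13, 21, 22] -> max=22
step 15: append 1 -> window=[21, 22, 1] -> max=22

Answer: 22 22 14 18 18 23 23 23 21 21 21 22 22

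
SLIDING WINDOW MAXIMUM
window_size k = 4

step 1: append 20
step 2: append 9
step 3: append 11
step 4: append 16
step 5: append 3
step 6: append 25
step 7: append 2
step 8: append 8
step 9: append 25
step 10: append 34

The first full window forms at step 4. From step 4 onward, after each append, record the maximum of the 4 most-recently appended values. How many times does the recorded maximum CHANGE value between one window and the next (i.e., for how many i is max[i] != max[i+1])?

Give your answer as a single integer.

Answer: 3

Derivation:
step 1: append 20 -> window=[20] (not full yet)
step 2: append 9 -> window=[20, 9] (not full yet)
step 3: append 11 -> window=[20, 9, 11] (not full yet)
step 4: append 16 -> window=[20, 9, 11, 16] -> max=20
step 5: append 3 -> window=[9, 11, 16, 3] -> max=16
step 6: append 25 -> window=[11, 16, 3, 25] -> max=25
step 7: append 2 -> window=[16, 3, 25, 2] -> max=25
step 8: append 8 -> window=[3, 25, 2, 8] -> max=25
step 9: append 25 -> window=[25, 2, 8, 25] -> max=25
step 10: append 34 -> window=[2, 8, 25, 34] -> max=34
Recorded maximums: 20 16 25 25 25 25 34
Changes between consecutive maximums: 3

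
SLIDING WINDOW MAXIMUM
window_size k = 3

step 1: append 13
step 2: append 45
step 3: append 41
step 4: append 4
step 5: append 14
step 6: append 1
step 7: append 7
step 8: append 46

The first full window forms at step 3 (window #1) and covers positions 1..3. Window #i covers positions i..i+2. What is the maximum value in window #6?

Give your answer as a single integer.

step 1: append 13 -> window=[13] (not full yet)
step 2: append 45 -> window=[13, 45] (not full yet)
step 3: append 41 -> window=[13, 45, 41] -> max=45
step 4: append 4 -> window=[45, 41, 4] -> max=45
step 5: append 14 -> window=[41, 4, 14] -> max=41
step 6: append 1 -> window=[4, 14, 1] -> max=14
step 7: append 7 -> window=[14, 1, 7] -> max=14
step 8: append 46 -> window=[1, 7, 46] -> max=46
Window #6 max = 46

Answer: 46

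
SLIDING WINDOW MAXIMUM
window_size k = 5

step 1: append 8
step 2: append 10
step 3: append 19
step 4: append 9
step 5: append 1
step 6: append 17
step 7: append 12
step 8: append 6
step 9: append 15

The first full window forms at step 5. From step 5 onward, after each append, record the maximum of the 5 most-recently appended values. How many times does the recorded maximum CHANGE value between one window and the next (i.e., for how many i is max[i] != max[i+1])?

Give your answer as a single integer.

Answer: 1

Derivation:
step 1: append 8 -> window=[8] (not full yet)
step 2: append 10 -> window=[8, 10] (not full yet)
step 3: append 19 -> window=[8, 10, 19] (not full yet)
step 4: append 9 -> window=[8, 10, 19, 9] (not full yet)
step 5: append 1 -> window=[8, 10, 19, 9, 1] -> max=19
step 6: append 17 -> window=[10, 19, 9, 1, 17] -> max=19
step 7: append 12 -> window=[19, 9, 1, 17, 12] -> max=19
step 8: append 6 -> window=[9, 1, 17, 12, 6] -> max=17
step 9: append 15 -> window=[1, 17, 12, 6, 15] -> max=17
Recorded maximums: 19 19 19 17 17
Changes between consecutive maximums: 1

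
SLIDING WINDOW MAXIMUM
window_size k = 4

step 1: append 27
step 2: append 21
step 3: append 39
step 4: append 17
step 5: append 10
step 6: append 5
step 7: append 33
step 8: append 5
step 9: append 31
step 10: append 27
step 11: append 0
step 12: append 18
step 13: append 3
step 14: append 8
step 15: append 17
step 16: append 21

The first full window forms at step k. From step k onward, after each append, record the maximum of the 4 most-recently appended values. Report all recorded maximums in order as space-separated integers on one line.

step 1: append 27 -> window=[27] (not full yet)
step 2: append 21 -> window=[27, 21] (not full yet)
step 3: append 39 -> window=[27, 21, 39] (not full yet)
step 4: append 17 -> window=[27, 21, 39, 17] -> max=39
step 5: append 10 -> window=[21, 39, 17, 10] -> max=39
step 6: append 5 -> window=[39, 17, 10, 5] -> max=39
step 7: append 33 -> window=[17, 10, 5, 33] -> max=33
step 8: append 5 -> window=[10, 5, 33, 5] -> max=33
step 9: append 31 -> window=[5, 33, 5, 31] -> max=33
step 10: append 27 -> window=[33, 5, 31, 27] -> max=33
step 11: append 0 -> window=[5, 31, 27, 0] -> max=31
step 12: append 18 -> window=[31, 27, 0, 18] -> max=31
step 13: append 3 -> window=[27, 0, 18, 3] -> max=27
step 14: append 8 -> window=[0, 18, 3, 8] -> max=18
step 15: append 17 -> window=[18, 3, 8, 17] -> max=18
step 16: append 21 -> window=[3, 8, 17, 21] -> max=21

Answer: 39 39 39 33 33 33 33 31 31 27 18 18 21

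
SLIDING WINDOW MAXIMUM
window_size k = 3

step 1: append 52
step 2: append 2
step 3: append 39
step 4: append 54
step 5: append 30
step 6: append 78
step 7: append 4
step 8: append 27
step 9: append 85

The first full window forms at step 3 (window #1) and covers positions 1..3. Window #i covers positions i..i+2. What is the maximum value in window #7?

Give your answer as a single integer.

step 1: append 52 -> window=[52] (not full yet)
step 2: append 2 -> window=[52, 2] (not full yet)
step 3: append 39 -> window=[52, 2, 39] -> max=52
step 4: append 54 -> window=[2, 39, 54] -> max=54
step 5: append 30 -> window=[39, 54, 30] -> max=54
step 6: append 78 -> window=[54, 30, 78] -> max=78
step 7: append 4 -> window=[30, 78, 4] -> max=78
step 8: append 27 -> window=[78, 4, 27] -> max=78
step 9: append 85 -> window=[4, 27, 85] -> max=85
Window #7 max = 85

Answer: 85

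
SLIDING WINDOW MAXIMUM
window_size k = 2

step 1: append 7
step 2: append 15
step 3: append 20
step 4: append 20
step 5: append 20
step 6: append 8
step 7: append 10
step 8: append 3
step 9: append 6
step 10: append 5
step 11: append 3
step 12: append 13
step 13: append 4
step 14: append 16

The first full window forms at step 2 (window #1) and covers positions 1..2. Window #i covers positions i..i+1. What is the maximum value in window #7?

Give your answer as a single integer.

Answer: 10

Derivation:
step 1: append 7 -> window=[7] (not full yet)
step 2: append 15 -> window=[7, 15] -> max=15
step 3: append 20 -> window=[15, 20] -> max=20
step 4: append 20 -> window=[20, 20] -> max=20
step 5: append 20 -> window=[20, 20] -> max=20
step 6: append 8 -> window=[20, 8] -> max=20
step 7: append 10 -> window=[8, 10] -> max=10
step 8: append 3 -> window=[10, 3] -> max=10
Window #7 max = 10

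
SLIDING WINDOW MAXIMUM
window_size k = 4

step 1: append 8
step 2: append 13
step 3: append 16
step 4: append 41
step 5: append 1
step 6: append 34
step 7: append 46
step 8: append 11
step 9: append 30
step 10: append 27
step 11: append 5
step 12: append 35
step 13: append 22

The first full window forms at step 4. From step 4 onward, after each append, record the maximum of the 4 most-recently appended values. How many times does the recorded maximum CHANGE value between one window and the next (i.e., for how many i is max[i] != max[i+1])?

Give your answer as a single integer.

step 1: append 8 -> window=[8] (not full yet)
step 2: append 13 -> window=[8, 13] (not full yet)
step 3: append 16 -> window=[8, 13, 16] (not full yet)
step 4: append 41 -> window=[8, 13, 16, 41] -> max=41
step 5: append 1 -> window=[13, 16, 41, 1] -> max=41
step 6: append 34 -> window=[16, 41, 1, 34] -> max=41
step 7: append 46 -> window=[41, 1, 34, 46] -> max=46
step 8: append 11 -> window=[1, 34, 46, 11] -> max=46
step 9: append 30 -> window=[34, 46, 11, 30] -> max=46
step 10: append 27 -> window=[46, 11, 30, 27] -> max=46
step 11: append 5 -> window=[11, 30, 27, 5] -> max=30
step 12: append 35 -> window=[30, 27, 5, 35] -> max=35
step 13: append 22 -> window=[27, 5, 35, 22] -> max=35
Recorded maximums: 41 41 41 46 46 46 46 30 35 35
Changes between consecutive maximums: 3

Answer: 3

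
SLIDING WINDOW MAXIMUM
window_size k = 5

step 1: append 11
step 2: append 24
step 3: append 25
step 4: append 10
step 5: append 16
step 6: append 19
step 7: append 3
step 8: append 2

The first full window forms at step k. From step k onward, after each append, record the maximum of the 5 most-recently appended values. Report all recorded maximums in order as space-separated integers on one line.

step 1: append 11 -> window=[11] (not full yet)
step 2: append 24 -> window=[11, 24] (not full yet)
step 3: append 25 -> window=[11, 24, 25] (not full yet)
step 4: append 10 -> window=[11, 24, 25, 10] (not full yet)
step 5: append 16 -> window=[11, 24, 25, 10, 16] -> max=25
step 6: append 19 -> window=[24, 25, 10, 16, 19] -> max=25
step 7: append 3 -> window=[25, 10, 16, 19, 3] -> max=25
step 8: append 2 -> window=[10, 16, 19, 3, 2] -> max=19

Answer: 25 25 25 19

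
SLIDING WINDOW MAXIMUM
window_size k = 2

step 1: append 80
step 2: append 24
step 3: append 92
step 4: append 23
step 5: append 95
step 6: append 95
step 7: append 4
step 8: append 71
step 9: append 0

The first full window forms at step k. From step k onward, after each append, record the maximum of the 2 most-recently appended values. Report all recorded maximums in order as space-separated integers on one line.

step 1: append 80 -> window=[80] (not full yet)
step 2: append 24 -> window=[80, 24] -> max=80
step 3: append 92 -> window=[24, 92] -> max=92
step 4: append 23 -> window=[92, 23] -> max=92
step 5: append 95 -> window=[23, 95] -> max=95
step 6: append 95 -> window=[95, 95] -> max=95
step 7: append 4 -> window=[95, 4] -> max=95
step 8: append 71 -> window=[4, 71] -> max=71
step 9: append 0 -> window=[71, 0] -> max=71

Answer: 80 92 92 95 95 95 71 71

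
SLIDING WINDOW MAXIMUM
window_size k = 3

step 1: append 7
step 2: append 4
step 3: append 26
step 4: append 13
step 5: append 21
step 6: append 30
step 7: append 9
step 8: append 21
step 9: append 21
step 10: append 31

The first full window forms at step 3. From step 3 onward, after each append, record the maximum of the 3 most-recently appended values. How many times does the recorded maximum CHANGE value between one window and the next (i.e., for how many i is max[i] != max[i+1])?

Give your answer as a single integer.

Answer: 3

Derivation:
step 1: append 7 -> window=[7] (not full yet)
step 2: append 4 -> window=[7, 4] (not full yet)
step 3: append 26 -> window=[7, 4, 26] -> max=26
step 4: append 13 -> window=[4, 26, 13] -> max=26
step 5: append 21 -> window=[26, 13, 21] -> max=26
step 6: append 30 -> window=[13, 21, 30] -> max=30
step 7: append 9 -> window=[21, 30, 9] -> max=30
step 8: append 21 -> window=[30, 9, 21] -> max=30
step 9: append 21 -> window=[9, 21, 21] -> max=21
step 10: append 31 -> window=[21, 21, 31] -> max=31
Recorded maximums: 26 26 26 30 30 30 21 31
Changes between consecutive maximums: 3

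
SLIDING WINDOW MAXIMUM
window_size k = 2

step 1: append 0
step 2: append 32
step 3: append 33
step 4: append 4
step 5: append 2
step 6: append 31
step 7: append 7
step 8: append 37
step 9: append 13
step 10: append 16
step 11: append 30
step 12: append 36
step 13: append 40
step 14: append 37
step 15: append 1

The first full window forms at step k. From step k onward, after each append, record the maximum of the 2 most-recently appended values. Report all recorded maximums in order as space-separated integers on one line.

step 1: append 0 -> window=[0] (not full yet)
step 2: append 32 -> window=[0, 32] -> max=32
step 3: append 33 -> window=[32, 33] -> max=33
step 4: append 4 -> window=[33, 4] -> max=33
step 5: append 2 -> window=[4, 2] -> max=4
step 6: append 31 -> window=[2, 31] -> max=31
step 7: append 7 -> window=[31, 7] -> max=31
step 8: append 37 -> window=[7, 37] -> max=37
step 9: append 13 -> window=[37, 13] -> max=37
step 10: append 16 -> window=[13, 16] -> max=16
step 11: append 30 -> window=[16, 30] -> max=30
step 12: append 36 -> window=[30, 36] -> max=36
step 13: append 40 -> window=[36, 40] -> max=40
step 14: append 37 -> window=[40, 37] -> max=40
step 15: append 1 -> window=[37, 1] -> max=37

Answer: 32 33 33 4 31 31 37 37 16 30 36 40 40 37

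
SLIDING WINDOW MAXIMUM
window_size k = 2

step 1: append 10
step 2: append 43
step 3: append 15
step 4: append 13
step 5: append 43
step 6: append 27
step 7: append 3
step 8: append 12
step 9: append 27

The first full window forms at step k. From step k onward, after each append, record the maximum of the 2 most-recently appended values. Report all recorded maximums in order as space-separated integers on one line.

Answer: 43 43 15 43 43 27 12 27

Derivation:
step 1: append 10 -> window=[10] (not full yet)
step 2: append 43 -> window=[10, 43] -> max=43
step 3: append 15 -> window=[43, 15] -> max=43
step 4: append 13 -> window=[15, 13] -> max=15
step 5: append 43 -> window=[13, 43] -> max=43
step 6: append 27 -> window=[43, 27] -> max=43
step 7: append 3 -> window=[27, 3] -> max=27
step 8: append 12 -> window=[3, 12] -> max=12
step 9: append 27 -> window=[12, 27] -> max=27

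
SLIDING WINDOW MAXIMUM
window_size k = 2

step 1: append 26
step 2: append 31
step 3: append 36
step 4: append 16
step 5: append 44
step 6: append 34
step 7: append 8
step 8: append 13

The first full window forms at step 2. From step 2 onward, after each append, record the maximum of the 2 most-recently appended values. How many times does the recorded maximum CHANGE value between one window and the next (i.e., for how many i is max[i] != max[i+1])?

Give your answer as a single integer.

Answer: 4

Derivation:
step 1: append 26 -> window=[26] (not full yet)
step 2: append 31 -> window=[26, 31] -> max=31
step 3: append 36 -> window=[31, 36] -> max=36
step 4: append 16 -> window=[36, 16] -> max=36
step 5: append 44 -> window=[16, 44] -> max=44
step 6: append 34 -> window=[44, 34] -> max=44
step 7: append 8 -> window=[34, 8] -> max=34
step 8: append 13 -> window=[8, 13] -> max=13
Recorded maximums: 31 36 36 44 44 34 13
Changes between consecutive maximums: 4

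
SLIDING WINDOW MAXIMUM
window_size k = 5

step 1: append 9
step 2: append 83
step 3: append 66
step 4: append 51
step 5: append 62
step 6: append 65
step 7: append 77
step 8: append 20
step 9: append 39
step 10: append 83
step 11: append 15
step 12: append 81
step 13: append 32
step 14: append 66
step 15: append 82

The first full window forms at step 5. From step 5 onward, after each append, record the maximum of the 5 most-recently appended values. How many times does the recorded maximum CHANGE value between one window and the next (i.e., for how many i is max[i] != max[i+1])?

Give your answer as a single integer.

Answer: 3

Derivation:
step 1: append 9 -> window=[9] (not full yet)
step 2: append 83 -> window=[9, 83] (not full yet)
step 3: append 66 -> window=[9, 83, 66] (not full yet)
step 4: append 51 -> window=[9, 83, 66, 51] (not full yet)
step 5: append 62 -> window=[9, 83, 66, 51, 62] -> max=83
step 6: append 65 -> window=[83, 66, 51, 62, 65] -> max=83
step 7: append 77 -> window=[66, 51, 62, 65, 77] -> max=77
step 8: append 20 -> window=[51, 62, 65, 77, 20] -> max=77
step 9: append 39 -> window=[62, 65, 77, 20, 39] -> max=77
step 10: append 83 -> window=[65, 77, 20, 39, 83] -> max=83
step 11: append 15 -> window=[77, 20, 39, 83, 15] -> max=83
step 12: append 81 -> window=[20, 39, 83, 15, 81] -> max=83
step 13: append 32 -> window=[39, 83, 15, 81, 32] -> max=83
step 14: append 66 -> window=[83, 15, 81, 32, 66] -> max=83
step 15: append 82 -> window=[15, 81, 32, 66, 82] -> max=82
Recorded maximums: 83 83 77 77 77 83 83 83 83 83 82
Changes between consecutive maximums: 3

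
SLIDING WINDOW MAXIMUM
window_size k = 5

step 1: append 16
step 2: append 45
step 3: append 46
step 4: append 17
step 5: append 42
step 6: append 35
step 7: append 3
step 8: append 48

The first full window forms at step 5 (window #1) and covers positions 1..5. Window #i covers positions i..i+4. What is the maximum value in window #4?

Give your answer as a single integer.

Answer: 48

Derivation:
step 1: append 16 -> window=[16] (not full yet)
step 2: append 45 -> window=[16, 45] (not full yet)
step 3: append 46 -> window=[16, 45, 46] (not full yet)
step 4: append 17 -> window=[16, 45, 46, 17] (not full yet)
step 5: append 42 -> window=[16, 45, 46, 17, 42] -> max=46
step 6: append 35 -> window=[45, 46, 17, 42, 35] -> max=46
step 7: append 3 -> window=[46, 17, 42, 35, 3] -> max=46
step 8: append 48 -> window=[17, 42, 35, 3, 48] -> max=48
Window #4 max = 48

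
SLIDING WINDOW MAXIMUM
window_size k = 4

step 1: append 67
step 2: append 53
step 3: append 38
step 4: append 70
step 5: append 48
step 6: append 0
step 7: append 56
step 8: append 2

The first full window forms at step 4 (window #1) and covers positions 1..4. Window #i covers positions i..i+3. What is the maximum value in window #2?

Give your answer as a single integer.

Answer: 70

Derivation:
step 1: append 67 -> window=[67] (not full yet)
step 2: append 53 -> window=[67, 53] (not full yet)
step 3: append 38 -> window=[67, 53, 38] (not full yet)
step 4: append 70 -> window=[67, 53, 38, 70] -> max=70
step 5: append 48 -> window=[53, 38, 70, 48] -> max=70
Window #2 max = 70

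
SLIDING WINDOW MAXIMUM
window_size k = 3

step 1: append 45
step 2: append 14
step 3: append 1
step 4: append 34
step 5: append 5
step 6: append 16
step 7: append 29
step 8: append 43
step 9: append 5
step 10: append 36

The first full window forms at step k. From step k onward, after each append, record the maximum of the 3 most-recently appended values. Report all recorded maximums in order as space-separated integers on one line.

Answer: 45 34 34 34 29 43 43 43

Derivation:
step 1: append 45 -> window=[45] (not full yet)
step 2: append 14 -> window=[45, 14] (not full yet)
step 3: append 1 -> window=[45, 14, 1] -> max=45
step 4: append 34 -> window=[14, 1, 34] -> max=34
step 5: append 5 -> window=[1, 34, 5] -> max=34
step 6: append 16 -> window=[34, 5, 16] -> max=34
step 7: append 29 -> window=[5, 16, 29] -> max=29
step 8: append 43 -> window=[16, 29, 43] -> max=43
step 9: append 5 -> window=[29, 43, 5] -> max=43
step 10: append 36 -> window=[43, 5, 36] -> max=43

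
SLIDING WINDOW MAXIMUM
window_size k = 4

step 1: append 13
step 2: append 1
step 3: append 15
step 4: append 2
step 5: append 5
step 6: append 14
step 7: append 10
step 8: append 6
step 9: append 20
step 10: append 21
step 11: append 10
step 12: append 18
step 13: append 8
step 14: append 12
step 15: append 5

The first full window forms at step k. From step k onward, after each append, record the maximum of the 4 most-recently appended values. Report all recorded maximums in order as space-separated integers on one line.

Answer: 15 15 15 14 14 20 21 21 21 21 18 18

Derivation:
step 1: append 13 -> window=[13] (not full yet)
step 2: append 1 -> window=[13, 1] (not full yet)
step 3: append 15 -> window=[13, 1, 15] (not full yet)
step 4: append 2 -> window=[13, 1, 15, 2] -> max=15
step 5: append 5 -> window=[1, 15, 2, 5] -> max=15
step 6: append 14 -> window=[15, 2, 5, 14] -> max=15
step 7: append 10 -> window=[2, 5, 14, 10] -> max=14
step 8: append 6 -> window=[5, 14, 10, 6] -> max=14
step 9: append 20 -> window=[14, 10, 6, 20] -> max=20
step 10: append 21 -> window=[10, 6, 20, 21] -> max=21
step 11: append 10 -> window=[6, 20, 21, 10] -> max=21
step 12: append 18 -> window=[20, 21, 10, 18] -> max=21
step 13: append 8 -> window=[21, 10, 18, 8] -> max=21
step 14: append 12 -> window=[10, 18, 8, 12] -> max=18
step 15: append 5 -> window=[18, 8, 12, 5] -> max=18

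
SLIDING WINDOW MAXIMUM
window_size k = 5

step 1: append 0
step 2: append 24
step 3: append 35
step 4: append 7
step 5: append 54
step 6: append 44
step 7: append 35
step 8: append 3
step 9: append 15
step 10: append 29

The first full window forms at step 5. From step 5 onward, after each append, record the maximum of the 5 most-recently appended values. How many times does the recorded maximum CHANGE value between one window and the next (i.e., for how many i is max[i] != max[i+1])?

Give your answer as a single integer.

Answer: 1

Derivation:
step 1: append 0 -> window=[0] (not full yet)
step 2: append 24 -> window=[0, 24] (not full yet)
step 3: append 35 -> window=[0, 24, 35] (not full yet)
step 4: append 7 -> window=[0, 24, 35, 7] (not full yet)
step 5: append 54 -> window=[0, 24, 35, 7, 54] -> max=54
step 6: append 44 -> window=[24, 35, 7, 54, 44] -> max=54
step 7: append 35 -> window=[35, 7, 54, 44, 35] -> max=54
step 8: append 3 -> window=[7, 54, 44, 35, 3] -> max=54
step 9: append 15 -> window=[54, 44, 35, 3, 15] -> max=54
step 10: append 29 -> window=[44, 35, 3, 15, 29] -> max=44
Recorded maximums: 54 54 54 54 54 44
Changes between consecutive maximums: 1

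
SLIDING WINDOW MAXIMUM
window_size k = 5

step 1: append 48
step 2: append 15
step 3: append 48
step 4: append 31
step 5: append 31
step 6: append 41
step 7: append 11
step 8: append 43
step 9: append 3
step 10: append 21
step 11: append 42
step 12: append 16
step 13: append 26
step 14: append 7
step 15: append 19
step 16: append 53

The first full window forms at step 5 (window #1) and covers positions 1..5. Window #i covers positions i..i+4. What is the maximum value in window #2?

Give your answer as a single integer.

step 1: append 48 -> window=[48] (not full yet)
step 2: append 15 -> window=[48, 15] (not full yet)
step 3: append 48 -> window=[48, 15, 48] (not full yet)
step 4: append 31 -> window=[48, 15, 48, 31] (not full yet)
step 5: append 31 -> window=[48, 15, 48, 31, 31] -> max=48
step 6: append 41 -> window=[15, 48, 31, 31, 41] -> max=48
Window #2 max = 48

Answer: 48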